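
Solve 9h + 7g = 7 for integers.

Step 1: Check solvability.
gcd(9, 7) = 1
Since 1 divides 7, solutions exist.

Step 2: Apply extended Euclidean algorithm to find gcd.
We find integers such that 9*x0 + 7*y0 = 1

Step 3: Scale the particular solution.
Multiply by 7/1 = 7:
h = -21, g = 28

Step 4: Verify.
9*(-21) + 7*(28) = 7 = 7 ✓

h = -21, g = 28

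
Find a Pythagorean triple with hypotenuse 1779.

We need a² + b² = 1779² = 3164841.
Trying: 1395² + 1104² = 1946025 + 1218816 = 3164841 ✓

(1395, 1104, 1779)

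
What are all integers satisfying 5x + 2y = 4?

Step 1: Compute gcd(5, 2) = 1.
Since 1 divides 4, solutions exist.

Step 2: Find a particular solution using extended Euclidean algorithm.
We get x₀ = 4, y₀ = -8.
Check: 5*4 + 2*-8 = 4 = 4 ✓

Step 3: Write the general solution.
x = 4 + (2/1)t = 4 + 2t
y = -8 - (5/1)t = -8 - 5t
for any integer t.

x = 4 + 2t, y = -8 - 5t for integer t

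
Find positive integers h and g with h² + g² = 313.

We need to find integers h, g > 0 such that h² + g² = 313.
Trying h = 12: g² = 313 - 12² = 313 - 144 = 169
g = 13
Check: 12² + 13² = 144 + 169 = 313 ✓

313 = 12² + 13²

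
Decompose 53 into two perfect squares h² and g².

We need to find integers h, g > 0 such that h² + g² = 53.
Trying h = 2: g² = 53 - 2² = 53 - 4 = 49
g = 7
Check: 2² + 7² = 4 + 49 = 53 ✓

53 = 2² + 7²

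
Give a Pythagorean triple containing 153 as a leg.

We need the other leg and hypotenuse such that 153² + x² = c².
Take x = 104, c = 185: 153² + 104² = 23409 + 10816 = 34225 = 185² ✓
Triple: (153, 104, 185)

(153, 104, 185)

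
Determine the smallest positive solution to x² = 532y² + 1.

We seek the smallest positive integers (x, y) with x² - 532y² = 1, i.e., x² = 532y² + 1.
Try successive y values:
y = 1: x² = 532·1² + 1 = 533, not a perfect square
y = 2: x² = 532·2² + 1 = 2129, not a perfect square
y = 3: x² = 532·3² + 1 = 4789, not a perfect square
... continuing the search (or via continued fractions) ...
y = 112230: x² = 532·112230² + 1 = 6700844782801, x = 2588599 ✓

Verify: 2588599² - 532·112230² = 6700844782801 - 6700844782800 = 1 ✓

x = 2588599, y = 112230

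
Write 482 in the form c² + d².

We need to find integers c, d > 0 such that c² + d² = 482.
Trying c = 11: d² = 482 - 11² = 482 - 121 = 361
d = 19
Check: 11² + 19² = 121 + 361 = 482 ✓

482 = 11² + 19²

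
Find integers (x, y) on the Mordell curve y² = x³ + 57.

Try small integer x values and check whether x³ + 57 is a perfect square.
x = 4: x³ + 57 = 4³ + 57 = 64 + 57 = 121
Is 121 a perfect square? 11² = 121 ✓
So (x, y) = (4, -11) is a solution.

x = 4, y = -11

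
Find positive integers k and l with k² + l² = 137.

We need to find integers k, l > 0 such that k² + l² = 137.
Trying k = 4: l² = 137 - 4² = 137 - 16 = 121
l = 11
Check: 4² + 11² = 16 + 121 = 137 ✓

137 = 4² + 11²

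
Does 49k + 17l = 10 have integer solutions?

Step 1: Compute gcd(49, 17).
gcd(49, 17) = 1

Step 2: Check divisibility.
Does 1 divide 10? 10 = 1 x 10, so yes.

By the theorem on linear Diophantine equations, 49k + 17l = 10 has integer solutions if and only if gcd(49, 17) divides 10. Since 1 | 10, solutions exist.

Yes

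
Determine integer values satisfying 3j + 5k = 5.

Step 1: Check solvability.
gcd(3, 5) = 1
Since 1 divides 5, solutions exist.

Step 2: Apply extended Euclidean algorithm to find gcd.
We find integers such that 3*x0 + 5*y0 = 1

Step 3: Scale the particular solution.
Multiply by 5/1 = 5:
j = 10, k = -5

Step 4: Verify.
3*(10) + 5*(-5) = 5 = 5 ✓

j = 10, k = -5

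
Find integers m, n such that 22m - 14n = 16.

Step 1: Check solvability.
gcd(22, 14) = 2
Since 2 divides 16, solutions exist.

Step 2: Apply extended Euclidean algorithm to find gcd.
We find integers such that 22*x0 + 14*y0 = 2

Step 3: Scale the particular solution.
Multiply by 16/2 = 8:
m = 16, n = 24

Step 4: Verify.
22*(16) - 14*(24) = 16 = 16 ✓

m = 16, n = 24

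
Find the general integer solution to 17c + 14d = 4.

Step 1: Compute gcd(17, 14) = 1.
Since 1 divides 4, solutions exist.

Step 2: Find a particular solution using extended Euclidean algorithm.
We get c₀ = 20, d₀ = -24.
Check: 17*20 + 14*-24 = 4 = 4 ✓

Step 3: Write the general solution.
c = 20 + (14/1)t = 20 + 14t
d = -24 - (17/1)t = -24 - 17t
for any integer t.

c = 20 + 14t, d = -24 - 17t for integer t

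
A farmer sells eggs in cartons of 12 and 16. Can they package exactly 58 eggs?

We need non-negative a, b with 12a + 16b = 58.
gcd(12, 16) = 4, and 4 does not divide 58.
No integer solutions exist.

No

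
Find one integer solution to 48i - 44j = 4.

Step 1: Check solvability.
gcd(48, 44) = 4
Since 4 divides 4, solutions exist.

Step 2: Apply extended Euclidean algorithm to find gcd.
We find integers such that 48*x0 + 44*y0 = 4

Step 3: Scale the particular solution.
Multiply by 4/4 = 1:
i = 1, j = 1

Step 4: Verify.
48*(1) - 44*(1) = 4 = 4 ✓

i = 1, j = 1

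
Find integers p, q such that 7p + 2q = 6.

Step 1: Check solvability.
gcd(7, 2) = 1
Since 1 divides 6, solutions exist.

Step 2: Apply extended Euclidean algorithm to find gcd.
We find integers such that 7*x0 + 2*y0 = 1

Step 3: Scale the particular solution.
Multiply by 6/1 = 6:
p = 6, q = -18

Step 4: Verify.
7*(6) + 2*(-18) = 6 = 6 ✓

p = 6, q = -18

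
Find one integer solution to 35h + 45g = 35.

Step 1: Check solvability.
gcd(35, 45) = 5
Since 5 divides 35, solutions exist.

Step 2: Apply extended Euclidean algorithm to find gcd.
We find integers such that 35*x0 + 45*y0 = 5

Step 3: Scale the particular solution.
Multiply by 35/5 = 7:
h = 28, g = -21

Step 4: Verify.
35*(28) + 45*(-21) = 35 = 35 ✓

h = 28, g = -21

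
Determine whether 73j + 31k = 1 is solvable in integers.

Step 1: Compute gcd(73, 31).
gcd(73, 31) = 1

Step 2: Check divisibility.
Does 1 divide 1? 1 = 1 x 1, so yes.

By the theorem on linear Diophantine equations, 73j + 31k = 1 has integer solutions if and only if gcd(73, 31) divides 1. Since 1 | 1, solutions exist.

Yes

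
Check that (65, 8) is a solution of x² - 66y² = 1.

Compute x² = 65² = 4225
Compute 66y² = 66·8² = 66·64 = 4224
x² - 66y² = 4225 - 4224 = 1
Since this equals 1, (65, 8) is a solution.

Yes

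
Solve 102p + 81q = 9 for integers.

Step 1: Check solvability.
gcd(102, 81) = 3
Since 3 divides 9, solutions exist.

Step 2: Apply extended Euclidean algorithm to find gcd.
We find integers such that 102*x0 + 81*y0 = 3

Step 3: Scale the particular solution.
Multiply by 9/3 = 3:
p = 12, q = -15

Step 4: Verify.
102*(12) + 81*(-15) = 9 = 9 ✓

p = 12, q = -15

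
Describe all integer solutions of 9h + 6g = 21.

Step 1: Compute gcd(9, 6) = 3.
Since 3 divides 21, solutions exist.

Step 2: Find a particular solution using extended Euclidean algorithm.
We get h₀ = 7, g₀ = -7.
Check: 9*7 + 6*-7 = 21 = 21 ✓

Step 3: Write the general solution.
h = 7 + (6/3)t = 7 + 2t
g = -7 - (9/3)t = -7 - 3t
for any integer t.

h = 7 + 2t, g = -7 - 3t for integer t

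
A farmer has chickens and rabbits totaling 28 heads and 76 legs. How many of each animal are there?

Let c = chickens, r = rabbits.
Heads: c + r = 28
Legs: 2c + 4r = 76
From the first equation, c = 28 - r. Substitute:
2(28 - r) + 4r = 76
56 + 2r = 76
r = (76 - 56)/2 = 10
c = 28 - 10 = 18

Chickens: 18, Rabbits: 10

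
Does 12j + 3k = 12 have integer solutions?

Step 1: Compute gcd(12, 3).
gcd(12, 3) = 3

Step 2: Check divisibility.
Does 3 divide 12? 12 = 3 x 4, so yes.

By the theorem on linear Diophantine equations, 12j + 3k = 12 has integer solutions if and only if gcd(12, 3) divides 12. Since 3 | 12, solutions exist.

Yes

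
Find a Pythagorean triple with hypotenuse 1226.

We need a² + b² = 1226² = 1503076.
Trying: 70² + 1224² = 4900 + 1498176 = 1503076 ✓

(70, 1224, 1226)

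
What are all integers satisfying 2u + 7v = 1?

Step 1: Compute gcd(2, 7) = 1.
Since 1 divides 1, solutions exist.

Step 2: Find a particular solution using extended Euclidean algorithm.
We get u₀ = -3, v₀ = 1.
Check: 2*-3 + 7*1 = 1 = 1 ✓

Step 3: Write the general solution.
u = -3 + (7/1)t = -3 + 7t
v = 1 - (2/1)t = 1 - 2t
for any integer t.

u = -3 + 7t, v = 1 - 2t for integer t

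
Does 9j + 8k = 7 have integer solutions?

Step 1: Compute gcd(9, 8).
gcd(9, 8) = 1

Step 2: Check divisibility.
Does 1 divide 7? 7 = 1 x 7, so yes.

By the theorem on linear Diophantine equations, 9j + 8k = 7 has integer solutions if and only if gcd(9, 8) divides 7. Since 1 | 7, solutions exist.

Yes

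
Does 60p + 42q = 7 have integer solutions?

Step 1: Compute gcd(60, 42).
gcd(60, 42) = 6

Step 2: Check divisibility.
Does 6 divide 7? 7 = 6 x 1 + 1, so no.

By the theorem on linear Diophantine equations, 60p + 42q = 7 has integer solutions if and only if gcd(60, 42) divides 7. Since 6 does not divide 7, no solutions exist.

No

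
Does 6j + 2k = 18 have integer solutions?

Step 1: Compute gcd(6, 2).
gcd(6, 2) = 2

Step 2: Check divisibility.
Does 2 divide 18? 18 = 2 x 9, so yes.

By the theorem on linear Diophantine equations, 6j + 2k = 18 has integer solutions if and only if gcd(6, 2) divides 18. Since 2 | 18, solutions exist.

Yes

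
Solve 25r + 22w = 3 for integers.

Step 1: Check solvability.
gcd(25, 22) = 1
Since 1 divides 3, solutions exist.

Step 2: Apply extended Euclidean algorithm to find gcd.
We find integers such that 25*x0 + 22*y0 = 1

Step 3: Scale the particular solution.
Multiply by 3/1 = 3:
r = -21, w = 24

Step 4: Verify.
25*(-21) + 22*(24) = 3 = 3 ✓

r = -21, w = 24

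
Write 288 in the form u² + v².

We need to find integers u, v > 0 such that u² + v² = 288.
Trying u = 12: v² = 288 - 12² = 288 - 144 = 144
v = 12
Check: 12² + 12² = 144 + 144 = 288 ✓

288 = 12² + 12²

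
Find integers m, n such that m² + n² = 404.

We need to find integers m, n > 0 such that m² + n² = 404.
Trying m = 2: n² = 404 - 2² = 404 - 4 = 400
n = 20
Check: 2² + 20² = 4 + 400 = 404 ✓

404 = 2² + 20²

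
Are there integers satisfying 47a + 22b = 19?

Step 1: Compute gcd(47, 22).
gcd(47, 22) = 1

Step 2: Check divisibility.
Does 1 divide 19? 19 = 1 x 19, so yes.

By the theorem on linear Diophantine equations, 47a + 22b = 19 has integer solutions if and only if gcd(47, 22) divides 19. Since 1 | 19, solutions exist.

Yes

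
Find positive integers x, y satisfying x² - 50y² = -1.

We need x² = 50y² - 1. Try successive y:
y = 1: x² = 50·1² - 1 = 49 = 7² ✓
Check: 7² - 50·1² = 49 - 50 = -1 ✓

x = 7, y = 1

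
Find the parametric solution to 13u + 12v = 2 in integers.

Step 1: Compute gcd(13, 12) = 1.
Since 1 divides 2, solutions exist.

Step 2: Find a particular solution using extended Euclidean algorithm.
We get u₀ = 2, v₀ = -2.
Check: 13*2 + 12*-2 = 2 = 2 ✓

Step 3: Write the general solution.
u = 2 + (12/1)t = 2 + 12t
v = -2 - (13/1)t = -2 - 13t
for any integer t.

u = 2 + 12t, v = -2 - 13t for integer t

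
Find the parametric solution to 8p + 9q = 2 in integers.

Step 1: Compute gcd(8, 9) = 1.
Since 1 divides 2, solutions exist.

Step 2: Find a particular solution using extended Euclidean algorithm.
We get p₀ = -2, q₀ = 2.
Check: 8*-2 + 9*2 = 2 = 2 ✓

Step 3: Write the general solution.
p = -2 + (9/1)t = -2 + 9t
q = 2 - (8/1)t = 2 - 8t
for any integer t.

p = -2 + 9t, q = 2 - 8t for integer t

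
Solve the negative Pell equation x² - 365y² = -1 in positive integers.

We need x² = 365y² - 1. Try successive y:
y = 1: x² = 365·1² - 1 = 364, not a perfect square
y = 2: x² = 365·2² - 1 = 1459, not a perfect square
y = 3: x² = 365·3² - 1 = 3284, not a perfect square
...
y = 181: x² = 365·181² - 1 = 11957764 = 3458² ✓
Check: 3458² - 365·181² = 11957764 - 11957765 = -1 ✓

x = 3458, y = 181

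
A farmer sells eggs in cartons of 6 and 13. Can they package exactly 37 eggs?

We need non-negative a, b with 6a + 13b = 37.
gcd(6, 13) = 1 divides 37.
Try a = 4: 13b = 37 - 24 = 13, so b = 1.
One way: 4 cartons of 6 and 1 cartons of 13.

Yes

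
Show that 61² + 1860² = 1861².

Compute a² + b² = 61² + 1860² = 3721 + 3459600 = 3463321
Compute c² = 1861² = 3463321
Since 3463321 = 3463321, confirmed.

Yes, it is a Pythagorean triple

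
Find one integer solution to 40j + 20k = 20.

Step 1: Check solvability.
gcd(40, 20) = 20
Since 20 divides 20, solutions exist.

Step 2: Apply extended Euclidean algorithm to find gcd.
We find integers such that 40*x0 + 20*y0 = 20

Step 3: Scale the particular solution.
Multiply by 20/20 = 1:
j = 0, k = 1

Step 4: Verify.
40*(0) + 20*(1) = 20 = 20 ✓

j = 0, k = 1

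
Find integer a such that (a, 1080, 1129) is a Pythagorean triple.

a² = c² - b² = 1129² - 1080² = 1274641 - 1166400 = 108241
a = sqrt(108241) = 329

329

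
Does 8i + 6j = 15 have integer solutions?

Step 1: Compute gcd(8, 6).
gcd(8, 6) = 2

Step 2: Check divisibility.
Does 2 divide 15? 15 = 2 x 7 + 1, so no.

By the theorem on linear Diophantine equations, 8i + 6j = 15 has integer solutions if and only if gcd(8, 6) divides 15. Since 2 does not divide 15, no solutions exist.

No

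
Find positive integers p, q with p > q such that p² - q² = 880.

Factor: p² - q² = (p+q)(p-q) = 880.
We need two factors of 880 with the same parity.
Use p+q = 440 and p-q = 2 (product 440·2 = 880).
Adding: 2p = 442, so p = 221.
Subtracting: 2q = 438, so q = 219.
Check: 221² - 219² = 48841 - 47961 = 880 ✓

p = 221, q = 219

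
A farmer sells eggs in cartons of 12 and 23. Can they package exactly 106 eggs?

We need non-negative a, b with 12a + 23b = 106.
gcd(12, 23) = 1 divides 106.
Try a = 5: 23b = 106 - 60 = 46, so b = 2.
One way: 5 cartons of 12 and 2 cartons of 23.

Yes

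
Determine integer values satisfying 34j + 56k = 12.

Step 1: Check solvability.
gcd(34, 56) = 2
Since 2 divides 12, solutions exist.

Step 2: Apply extended Euclidean algorithm to find gcd.
We find integers such that 34*x0 + 56*y0 = 2

Step 3: Scale the particular solution.
Multiply by 12/2 = 6:
j = 30, k = -18

Step 4: Verify.
34*(30) + 56*(-18) = 12 = 12 ✓

j = 30, k = -18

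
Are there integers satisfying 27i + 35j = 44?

Step 1: Compute gcd(27, 35).
gcd(27, 35) = 1

Step 2: Check divisibility.
Does 1 divide 44? 44 = 1 x 44, so yes.

By the theorem on linear Diophantine equations, 27i + 35j = 44 has integer solutions if and only if gcd(27, 35) divides 44. Since 1 | 44, solutions exist.

Yes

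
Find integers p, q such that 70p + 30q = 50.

Step 1: Check solvability.
gcd(70, 30) = 10
Since 10 divides 50, solutions exist.

Step 2: Apply extended Euclidean algorithm to find gcd.
We find integers such that 70*x0 + 30*y0 = 10

Step 3: Scale the particular solution.
Multiply by 50/10 = 5:
p = 5, q = -10

Step 4: Verify.
70*(5) + 30*(-10) = 50 = 50 ✓

p = 5, q = -10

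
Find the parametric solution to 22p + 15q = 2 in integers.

Step 1: Compute gcd(22, 15) = 1.
Since 1 divides 2, solutions exist.

Step 2: Find a particular solution using extended Euclidean algorithm.
We get p₀ = -4, q₀ = 6.
Check: 22*-4 + 15*6 = 2 = 2 ✓

Step 3: Write the general solution.
p = -4 + (15/1)t = -4 + 15t
q = 6 - (22/1)t = 6 - 22t
for any integer t.

p = -4 + 15t, q = 6 - 22t for integer t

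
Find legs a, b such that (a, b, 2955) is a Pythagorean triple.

We need a² + b² = 2955² = 8732025.
Trying: 2091² + 2088² = 4372281 + 4359744 = 8732025 ✓

(2091, 2088, 2955)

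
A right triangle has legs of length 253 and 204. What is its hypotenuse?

c² = a² + b² = 253² + 204² = 64009 + 41616 = 105625
c = 325

325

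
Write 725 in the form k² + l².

We need to find integers k, l > 0 such that k² + l² = 725.
Trying k = 7: l² = 725 - 7² = 725 - 49 = 676
l = 26
Check: 7² + 26² = 49 + 676 = 725 ✓

725 = 7² + 26²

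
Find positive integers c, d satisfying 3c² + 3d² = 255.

Try small values of c and check whether (255 - 3c²)/3 is a perfect square.
c = 2: 3·2² = 12, so 3d² = 255 - 12 = 243, giving d² = 81, d = 9.
Check: 3·2² + 3·9² = 12 + 243 = 255 ✓

c = 2, d = 9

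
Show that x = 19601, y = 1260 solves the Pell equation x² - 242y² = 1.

Compute x² = 19601² = 384199201
Compute 242y² = 242·1260² = 242·1587600 = 384199200
x² - 242y² = 384199201 - 384199200 = 1
Since this equals 1, (19601, 1260) is a solution.

Yes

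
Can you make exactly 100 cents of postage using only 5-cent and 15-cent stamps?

We need non-negative x, y with 5x + 15y = 100.
gcd(5, 15) = 5 divides 100, so integer solutions exist.
Search for a non-negative one: x = 2 gives 15y = 100 - 10 = 90, so y = 6.
Check: 5·2 + 15·6 = 100 ✓

Yes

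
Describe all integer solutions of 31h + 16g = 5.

Step 1: Compute gcd(31, 16) = 1.
Since 1 divides 5, solutions exist.

Step 2: Find a particular solution using extended Euclidean algorithm.
We get h₀ = -5, g₀ = 10.
Check: 31*-5 + 16*10 = 5 = 5 ✓

Step 3: Write the general solution.
h = -5 + (16/1)t = -5 + 16t
g = 10 - (31/1)t = 10 - 31t
for any integer t.

h = -5 + 16t, g = 10 - 31t for integer t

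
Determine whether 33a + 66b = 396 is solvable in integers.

Step 1: Compute gcd(33, 66).
gcd(33, 66) = 33

Step 2: Check divisibility.
Does 33 divide 396? 396 = 33 x 12, so yes.

By the theorem on linear Diophantine equations, 33a + 66b = 396 has integer solutions if and only if gcd(33, 66) divides 396. Since 33 | 396, solutions exist.

Yes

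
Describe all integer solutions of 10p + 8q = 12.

Step 1: Compute gcd(10, 8) = 2.
Since 2 divides 12, solutions exist.

Step 2: Find a particular solution using extended Euclidean algorithm.
We get p₀ = 6, q₀ = -6.
Check: 10*6 + 8*-6 = 12 = 12 ✓

Step 3: Write the general solution.
p = 6 + (8/2)t = 6 + 4t
q = -6 - (10/2)t = -6 - 5t
for any integer t.

p = 6 + 4t, q = -6 - 5t for integer t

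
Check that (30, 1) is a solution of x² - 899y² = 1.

Compute x² = 30² = 900
Compute 899y² = 899·1² = 899·1 = 899
x² - 899y² = 900 - 899 = 1
Since this equals 1, (30, 1) is a solution.

Yes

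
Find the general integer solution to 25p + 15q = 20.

Step 1: Compute gcd(25, 15) = 5.
Since 5 divides 20, solutions exist.

Step 2: Find a particular solution using extended Euclidean algorithm.
We get p₀ = -4, q₀ = 8.
Check: 25*-4 + 15*8 = 20 = 20 ✓

Step 3: Write the general solution.
p = -4 + (15/5)t = -4 + 3t
q = 8 - (25/5)t = 8 - 5t
for any integer t.

p = -4 + 3t, q = 8 - 5t for integer t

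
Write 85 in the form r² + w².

We need to find integers r, w > 0 such that r² + w² = 85.
Trying r = 2: w² = 85 - 2² = 85 - 4 = 81
w = 9
Check: 2² + 9² = 4 + 81 = 85 ✓

85 = 2² + 9²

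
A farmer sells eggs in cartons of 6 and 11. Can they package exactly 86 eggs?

We need non-negative a, b with 6a + 11b = 86.
gcd(6, 11) = 1 divides 86.
Try a = 7: 11b = 86 - 42 = 44, so b = 4.
One way: 7 cartons of 6 and 4 cartons of 11.

Yes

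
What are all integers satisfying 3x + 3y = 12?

Step 1: Compute gcd(3, 3) = 3.
Since 3 divides 12, solutions exist.

Step 2: Find a particular solution using extended Euclidean algorithm.
We get x₀ = 0, y₀ = 4.
Check: 3*0 + 3*4 = 12 = 12 ✓

Step 3: Write the general solution.
x = 0 + (3/3)t = 0 + 1t
y = 4 - (3/3)t = 4 - 1t
for any integer t.

x = 0 + 1t, y = 4 - 1t for integer t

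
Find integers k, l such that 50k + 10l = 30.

Step 1: Check solvability.
gcd(50, 10) = 10
Since 10 divides 30, solutions exist.

Step 2: Apply extended Euclidean algorithm to find gcd.
We find integers such that 50*x0 + 10*y0 = 10

Step 3: Scale the particular solution.
Multiply by 30/10 = 3:
k = 0, l = 3

Step 4: Verify.
50*(0) + 10*(3) = 30 = 30 ✓

k = 0, l = 3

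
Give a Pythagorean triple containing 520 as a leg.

We need the other leg and hypotenuse such that 520² + x² = c².
Take x = 138, c = 538: 520² + 138² = 270400 + 19044 = 289444 = 538² ✓
Triple: (138, 520, 538)

(138, 520, 538)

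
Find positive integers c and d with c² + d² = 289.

We need to find integers c, d > 0 such that c² + d² = 289.
Trying c = 8: d² = 289 - 8² = 289 - 64 = 225
d = 15
Check: 8² + 15² = 64 + 225 = 289 ✓

289 = 8² + 15²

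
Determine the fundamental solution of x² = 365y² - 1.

We need x² = 365y² - 1. Try successive y:
y = 1: x² = 365·1² - 1 = 364, not a perfect square
y = 2: x² = 365·2² - 1 = 1459, not a perfect square
y = 3: x² = 365·3² - 1 = 3284, not a perfect square
...
y = 181: x² = 365·181² - 1 = 11957764 = 3458² ✓
Check: 3458² - 365·181² = 11957764 - 11957765 = -1 ✓

x = 3458, y = 181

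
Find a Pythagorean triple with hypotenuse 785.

We need a² + b² = 785² = 616225.
Trying: 273² + 736² = 74529 + 541696 = 616225 ✓

(273, 736, 785)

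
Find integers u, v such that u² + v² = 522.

We need to find integers u, v > 0 such that u² + v² = 522.
Trying u = 9: v² = 522 - 9² = 522 - 81 = 441
v = 21
Check: 9² + 21² = 81 + 441 = 522 ✓

522 = 9² + 21²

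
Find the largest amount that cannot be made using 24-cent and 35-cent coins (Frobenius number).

For two coprime denominations a and b, the Frobenius number (largest value not representable as a non-negative combination) is ab - a - b.
Here gcd(24, 35) = 1, so they are coprime.
F(24, 35) = 24·35 - 24 - 35 = 840 - 59 = 781

781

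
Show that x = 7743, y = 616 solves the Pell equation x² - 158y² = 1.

Compute x² = 7743² = 59954049
Compute 158y² = 158·616² = 158·379456 = 59954048
x² - 158y² = 59954049 - 59954048 = 1
Since this equals 1, (7743, 616) is a solution.

Yes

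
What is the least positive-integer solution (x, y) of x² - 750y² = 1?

We seek the smallest positive integers (x, y) with x² - 750y² = 1, i.e., x² = 750y² + 1.
Try successive y values:
y = 1: x² = 750·1² + 1 = 751, not a perfect square
y = 2: x² = 750·2² + 1 = 3001, not a perfect square
y = 3: x² = 750·3² + 1 = 6751, not a perfect square
... continuing the search (or via continued fractions) ...
y = 93122: x² = 750·93122² + 1 = 6503780163001, x = 2550251 ✓

Verify: 2550251² - 750·93122² = 6503780163001 - 6503780163000 = 1 ✓

x = 2550251, y = 93122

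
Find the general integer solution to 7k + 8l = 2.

Step 1: Compute gcd(7, 8) = 1.
Since 1 divides 2, solutions exist.

Step 2: Find a particular solution using extended Euclidean algorithm.
We get k₀ = -2, l₀ = 2.
Check: 7*-2 + 8*2 = 2 = 2 ✓

Step 3: Write the general solution.
k = -2 + (8/1)t = -2 + 8t
l = 2 - (7/1)t = 2 - 7t
for any integer t.

k = -2 + 8t, l = 2 - 7t for integer t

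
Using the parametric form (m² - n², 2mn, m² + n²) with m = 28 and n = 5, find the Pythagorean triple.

a = m² - n² = 28² - 5² = 784 - 25 = 759
b = 2mn = 2·28·5 = 280
c = m² + n² = 784 + 25 = 809
Verify: 759² + 280² = 576081 + 78400 = 654481 = 809² ✓

(759, 280, 809)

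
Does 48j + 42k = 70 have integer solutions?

Step 1: Compute gcd(48, 42).
gcd(48, 42) = 6

Step 2: Check divisibility.
Does 6 divide 70? 70 = 6 x 11 + 4, so no.

By the theorem on linear Diophantine equations, 48j + 42k = 70 has integer solutions if and only if gcd(48, 42) divides 70. Since 6 does not divide 70, no solutions exist.

No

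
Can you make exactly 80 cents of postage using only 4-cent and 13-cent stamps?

We need non-negative x, y with 4x + 13y = 80.
gcd(4, 13) = 1 divides 80, so integer solutions exist.
Search for a non-negative one: x = 7 gives 13y = 80 - 28 = 52, so y = 4.
Check: 4·7 + 13·4 = 80 ✓

Yes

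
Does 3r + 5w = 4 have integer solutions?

Step 1: Compute gcd(3, 5).
gcd(3, 5) = 1

Step 2: Check divisibility.
Does 1 divide 4? 4 = 1 x 4, so yes.

By the theorem on linear Diophantine equations, 3r + 5w = 4 has integer solutions if and only if gcd(3, 5) divides 4. Since 1 | 4, solutions exist.

Yes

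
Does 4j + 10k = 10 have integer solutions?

Step 1: Compute gcd(4, 10).
gcd(4, 10) = 2

Step 2: Check divisibility.
Does 2 divide 10? 10 = 2 x 5, so yes.

By the theorem on linear Diophantine equations, 4j + 10k = 10 has integer solutions if and only if gcd(4, 10) divides 10. Since 2 | 10, solutions exist.

Yes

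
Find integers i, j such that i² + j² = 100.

We need to find integers i, j > 0 such that i² + j² = 100.
Trying i = 6: j² = 100 - 6² = 100 - 36 = 64
j = 8
Check: 6² + 8² = 36 + 64 = 100 ✓

100 = 6² + 8²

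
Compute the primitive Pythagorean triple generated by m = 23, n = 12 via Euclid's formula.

a = m² - n² = 23² - 12² = 529 - 144 = 385
b = 2mn = 2·23·12 = 552
c = m² + n² = 529 + 144 = 673
Verify: 385² + 552² = 148225 + 304704 = 452929 = 673² ✓

(385, 552, 673)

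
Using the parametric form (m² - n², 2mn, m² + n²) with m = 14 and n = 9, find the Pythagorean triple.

a = m² - n² = 14² - 9² = 196 - 81 = 115
b = 2mn = 2·14·9 = 252
c = m² + n² = 196 + 81 = 277
Verify: 115² + 252² = 13225 + 63504 = 76729 = 277² ✓

(115, 252, 277)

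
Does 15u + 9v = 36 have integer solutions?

Step 1: Compute gcd(15, 9).
gcd(15, 9) = 3

Step 2: Check divisibility.
Does 3 divide 36? 36 = 3 x 12, so yes.

By the theorem on linear Diophantine equations, 15u + 9v = 36 has integer solutions if and only if gcd(15, 9) divides 36. Since 3 | 36, solutions exist.

Yes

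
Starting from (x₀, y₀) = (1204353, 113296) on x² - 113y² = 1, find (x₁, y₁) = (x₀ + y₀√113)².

Solutions to x² - Dy² = 1 are generated by powers of (x₀ + y₀√D).
The next solution satisfies x₁ + y₁√113 = (x₀ + y₀√113)², giving:
x₁ = x₀² + 113y₀² = 1204353² + 113·113296² = 1450466148609 + 1450466148608 = 2900932297217
y₁ = 2x₀y₀ = 2·1204353·113296 = 272896754976

Verify: 2900932297217² - 113·272896754976² = 8415408193036700825945089 - 8415408193036700825945088 = 1 ✓

x = 2900932297217, y = 272896754976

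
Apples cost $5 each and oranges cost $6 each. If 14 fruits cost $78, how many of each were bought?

Let a = apples, o = oranges.
a + o = 14
5a + 6o = 78
Substitute o = 14 - a:
5a + 6(14 - a) = 78
(5 - 6)a = 78 - 84
-1a = -6
a = 6, o = 14 - 6 = 8

Apples: 6, Oranges: 8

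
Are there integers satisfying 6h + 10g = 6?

Step 1: Compute gcd(6, 10).
gcd(6, 10) = 2

Step 2: Check divisibility.
Does 2 divide 6? 6 = 2 x 3, so yes.

By the theorem on linear Diophantine equations, 6h + 10g = 6 has integer solutions if and only if gcd(6, 10) divides 6. Since 2 | 6, solutions exist.

Yes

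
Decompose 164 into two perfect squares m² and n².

We need to find integers m, n > 0 such that m² + n² = 164.
Trying m = 8: n² = 164 - 8² = 164 - 64 = 100
n = 10
Check: 8² + 10² = 64 + 100 = 164 ✓

164 = 8² + 10²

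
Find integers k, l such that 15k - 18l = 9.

Step 1: Check solvability.
gcd(15, 18) = 3
Since 3 divides 9, solutions exist.

Step 2: Apply extended Euclidean algorithm to find gcd.
We find integers such that 15*x0 + 18*y0 = 3

Step 3: Scale the particular solution.
Multiply by 9/3 = 3:
k = -3, l = -3

Step 4: Verify.
15*(-3) - 18*(-3) = 9 = 9 ✓

k = -3, l = -3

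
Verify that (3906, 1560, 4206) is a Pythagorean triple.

Compute a² + b² = 3906² + 1560² = 15256836 + 2433600 = 17690436
Compute c² = 4206² = 17690436
Since 17690436 = 17690436, confirmed.

Yes, it is a Pythagorean triple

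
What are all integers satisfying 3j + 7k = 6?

Step 1: Compute gcd(3, 7) = 1.
Since 1 divides 6, solutions exist.

Step 2: Find a particular solution using extended Euclidean algorithm.
We get j₀ = -12, k₀ = 6.
Check: 3*-12 + 7*6 = 6 = 6 ✓

Step 3: Write the general solution.
j = -12 + (7/1)t = -12 + 7t
k = 6 - (3/1)t = 6 - 3t
for any integer t.

j = -12 + 7t, k = 6 - 3t for integer t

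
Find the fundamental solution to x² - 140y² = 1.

We seek the smallest positive integers (x, y) with x² - 140y² = 1, i.e., x² = 140y² + 1.
Try successive y values:
y = 1: x² = 140·1² + 1 = 141, not a perfect square
y = 2: x² = 140·2² + 1 = 561, not a perfect square
y = 3: x² = 140·3² + 1 = 1261, not a perfect square
... continuing the search (or via continued fractions) ...
y = 6: x² = 140·6² + 1 = 5041, x = 71 ✓

Verify: 71² - 140·6² = 5041 - 5040 = 1 ✓

x = 71, y = 6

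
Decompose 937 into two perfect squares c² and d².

We need to find integers c, d > 0 such that c² + d² = 937.
Trying c = 19: d² = 937 - 19² = 937 - 361 = 576
d = 24
Check: 19² + 24² = 361 + 576 = 937 ✓

937 = 19² + 24²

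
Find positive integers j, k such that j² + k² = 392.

Search for j with 392 - j² a perfect square.
j = 14: 392 - 14² = 392 - 196 = 196 = 14² ✓
So j = 14, k = 14.

j = 14, k = 14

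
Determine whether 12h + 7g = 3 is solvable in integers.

Step 1: Compute gcd(12, 7).
gcd(12, 7) = 1

Step 2: Check divisibility.
Does 1 divide 3? 3 = 1 x 3, so yes.

By the theorem on linear Diophantine equations, 12h + 7g = 3 has integer solutions if and only if gcd(12, 7) divides 3. Since 1 | 3, solutions exist.

Yes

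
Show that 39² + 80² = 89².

Compute a² + b² = 39² + 80² = 1521 + 6400 = 7921
Compute c² = 89² = 7921
Since 7921 = 7921, confirmed.

Yes, it is a Pythagorean triple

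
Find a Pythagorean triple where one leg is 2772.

We need the other leg and hypotenuse such that 2772² + x² = c².
Take x = 129, c = 2775: 2772² + 129² = 7683984 + 16641 = 7700625 = 2775² ✓
Triple: (129, 2772, 2775)

(129, 2772, 2775)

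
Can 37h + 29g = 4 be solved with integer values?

Step 1: Compute gcd(37, 29).
gcd(37, 29) = 1

Step 2: Check divisibility.
Does 1 divide 4? 4 = 1 x 4, so yes.

By the theorem on linear Diophantine equations, 37h + 29g = 4 has integer solutions if and only if gcd(37, 29) divides 4. Since 1 | 4, solutions exist.

Yes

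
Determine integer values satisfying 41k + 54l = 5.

Step 1: Check solvability.
gcd(41, 54) = 1
Since 1 divides 5, solutions exist.

Step 2: Apply extended Euclidean algorithm to find gcd.
We find integers such that 41*x0 + 54*y0 = 1

Step 3: Scale the particular solution.
Multiply by 5/1 = 5:
k = -125, l = 95

Step 4: Verify.
41*(-125) + 54*(95) = 5 = 5 ✓

k = -125, l = 95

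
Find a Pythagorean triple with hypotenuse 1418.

We need a² + b² = 1418² = 2010724.
Trying: 518² + 1320² = 268324 + 1742400 = 2010724 ✓

(518, 1320, 1418)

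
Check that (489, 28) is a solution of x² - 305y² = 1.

Compute x² = 489² = 239121
Compute 305y² = 305·28² = 305·784 = 239120
x² - 305y² = 239121 - 239120 = 1
Since this equals 1, (489, 28) is a solution.

Yes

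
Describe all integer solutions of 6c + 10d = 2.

Step 1: Compute gcd(6, 10) = 2.
Since 2 divides 2, solutions exist.

Step 2: Find a particular solution using extended Euclidean algorithm.
We get c₀ = 2, d₀ = -1.
Check: 6*2 + 10*-1 = 2 = 2 ✓

Step 3: Write the general solution.
c = 2 + (10/2)t = 2 + 5t
d = -1 - (6/2)t = -1 - 3t
for any integer t.

c = 2 + 5t, d = -1 - 3t for integer t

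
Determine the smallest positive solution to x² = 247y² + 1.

We seek the smallest positive integers (x, y) with x² - 247y² = 1, i.e., x² = 247y² + 1.
Try successive y values:
y = 1: x² = 247·1² + 1 = 248, not a perfect square
y = 2: x² = 247·2² + 1 = 989, not a perfect square
y = 3: x² = 247·3² + 1 = 2224, not a perfect square
... continuing the search (or via continued fractions) ...
y = 5427: x² = 247·5427² + 1 = 7274725264, x = 85292 ✓

Verify: 85292² - 247·5427² = 7274725264 - 7274725263 = 1 ✓

x = 85292, y = 5427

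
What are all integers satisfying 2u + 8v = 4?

Step 1: Compute gcd(2, 8) = 2.
Since 2 divides 4, solutions exist.

Step 2: Find a particular solution using extended Euclidean algorithm.
We get u₀ = 2, v₀ = 0.
Check: 2*2 + 8*0 = 4 = 4 ✓

Step 3: Write the general solution.
u = 2 + (8/2)t = 2 + 4t
v = 0 - (2/2)t = 0 - 1t
for any integer t.

u = 2 + 4t, v = 0 - 1t for integer t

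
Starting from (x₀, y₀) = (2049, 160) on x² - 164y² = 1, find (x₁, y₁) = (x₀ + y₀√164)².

Solutions to x² - Dy² = 1 are generated by powers of (x₀ + y₀√D).
The next solution satisfies x₁ + y₁√164 = (x₀ + y₀√164)², giving:
x₁ = x₀² + 164y₀² = 2049² + 164·160² = 4198401 + 4198400 = 8396801
y₁ = 2x₀y₀ = 2·2049·160 = 655680

Verify: 8396801² - 164·655680² = 70506267033601 - 70506267033600 = 1 ✓

x = 8396801, y = 655680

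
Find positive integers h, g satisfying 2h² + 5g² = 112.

Try small values of h and check whether (112 - 2h²)/5 is a perfect square.
h = 4: 2·4² = 32, so 5g² = 112 - 32 = 80, giving g² = 16, g = 4.
Check: 2·4² + 5·4² = 32 + 80 = 112 ✓

h = 4, g = 4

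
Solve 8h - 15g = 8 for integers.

Step 1: Check solvability.
gcd(8, 15) = 1
Since 1 divides 8, solutions exist.

Step 2: Apply extended Euclidean algorithm to find gcd.
We find integers such that 8*x0 + 15*y0 = 1

Step 3: Scale the particular solution.
Multiply by 8/1 = 8:
h = 16, g = 8

Step 4: Verify.
8*(16) - 15*(8) = 8 = 8 ✓

h = 16, g = 8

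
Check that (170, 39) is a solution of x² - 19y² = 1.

Compute x² = 170² = 28900
Compute 19y² = 19·39² = 19·1521 = 28899
x² - 19y² = 28900 - 28899 = 1
Since this equals 1, (170, 39) is a solution.

Yes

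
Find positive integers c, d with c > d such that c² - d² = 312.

Factor: c² - d² = (c+d)(c-d) = 312.
We need two factors of 312 with the same parity.
Use c+d = 156 and c-d = 2 (product 156·2 = 312).
Adding: 2c = 158, so c = 79.
Subtracting: 2d = 154, so d = 77.
Check: 79² - 77² = 6241 - 5929 = 312 ✓

c = 79, d = 77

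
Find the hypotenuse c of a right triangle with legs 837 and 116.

c² = a² + b² = 837² + 116² = 700569 + 13456 = 714025
c = sqrt(714025) = 845

845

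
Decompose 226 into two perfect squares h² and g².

We need to find integers h, g > 0 such that h² + g² = 226.
Trying h = 1: g² = 226 - 1² = 226 - 1 = 225
g = 15
Check: 1² + 15² = 1 + 225 = 226 ✓

226 = 1² + 15²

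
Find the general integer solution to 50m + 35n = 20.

Step 1: Compute gcd(50, 35) = 5.
Since 5 divides 20, solutions exist.

Step 2: Find a particular solution using extended Euclidean algorithm.
We get m₀ = -8, n₀ = 12.
Check: 50*-8 + 35*12 = 20 = 20 ✓

Step 3: Write the general solution.
m = -8 + (35/5)t = -8 + 7t
n = 12 - (50/5)t = 12 - 10t
for any integer t.

m = -8 + 7t, n = 12 - 10t for integer t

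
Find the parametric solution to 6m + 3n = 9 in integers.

Step 1: Compute gcd(6, 3) = 3.
Since 3 divides 9, solutions exist.

Step 2: Find a particular solution using extended Euclidean algorithm.
We get m₀ = 0, n₀ = 3.
Check: 6*0 + 3*3 = 9 = 9 ✓

Step 3: Write the general solution.
m = 0 + (3/3)t = 0 + 1t
n = 3 - (6/3)t = 3 - 2t
for any integer t.

m = 0 + 1t, n = 3 - 2t for integer t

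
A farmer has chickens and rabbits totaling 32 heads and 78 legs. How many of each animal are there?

Let c = chickens, r = rabbits.
Heads: c + r = 32
Legs: 2c + 4r = 78
From the first equation, c = 32 - r. Substitute:
2(32 - r) + 4r = 78
64 + 2r = 78
r = (78 - 64)/2 = 7
c = 32 - 7 = 25

Chickens: 25, Rabbits: 7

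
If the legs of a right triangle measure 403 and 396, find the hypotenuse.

c² = a² + b² = 403² + 396² = 162409 + 156816 = 319225
c = 565

565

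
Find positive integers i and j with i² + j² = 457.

We need to find integers i, j > 0 such that i² + j² = 457.
Trying i = 4: j² = 457 - 4² = 457 - 16 = 441
j = 21
Check: 4² + 21² = 16 + 441 = 457 ✓

457 = 4² + 21²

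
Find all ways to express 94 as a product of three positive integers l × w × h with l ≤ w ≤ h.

Iterate l from 1 to ⌊94^(1/3)⌋. For each l dividing 94, iterate w ≥ l with w dividing 94/l, and set h = 94/(l·w).
Triples found (2): (1×1×94), (1×2×47)

(1×1×94), (1×2×47)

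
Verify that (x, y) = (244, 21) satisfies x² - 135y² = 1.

Compute x² = 244² = 59536
Compute 135y² = 135·21² = 135·441 = 59535
x² - 135y² = 59536 - 59535 = 1
Since this equals 1, (244, 21) is a solution.

Yes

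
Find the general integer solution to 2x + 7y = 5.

Step 1: Compute gcd(2, 7) = 1.
Since 1 divides 5, solutions exist.

Step 2: Find a particular solution using extended Euclidean algorithm.
We get x₀ = -15, y₀ = 5.
Check: 2*-15 + 7*5 = 5 = 5 ✓

Step 3: Write the general solution.
x = -15 + (7/1)t = -15 + 7t
y = 5 - (2/1)t = 5 - 2t
for any integer t.

x = -15 + 7t, y = 5 - 2t for integer t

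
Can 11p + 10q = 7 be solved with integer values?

Step 1: Compute gcd(11, 10).
gcd(11, 10) = 1

Step 2: Check divisibility.
Does 1 divide 7? 7 = 1 x 7, so yes.

By the theorem on linear Diophantine equations, 11p + 10q = 7 has integer solutions if and only if gcd(11, 10) divides 7. Since 1 | 7, solutions exist.

Yes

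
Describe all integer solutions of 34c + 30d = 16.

Step 1: Compute gcd(34, 30) = 2.
Since 2 divides 16, solutions exist.

Step 2: Find a particular solution using extended Euclidean algorithm.
We get c₀ = -56, d₀ = 64.
Check: 34*-56 + 30*64 = 16 = 16 ✓

Step 3: Write the general solution.
c = -56 + (30/2)t = -56 + 15t
d = 64 - (34/2)t = 64 - 17t
for any integer t.

c = -56 + 15t, d = 64 - 17t for integer t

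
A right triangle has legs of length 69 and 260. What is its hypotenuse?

c² = a² + b² = 69² + 260² = 4761 + 67600 = 72361
c = 269

269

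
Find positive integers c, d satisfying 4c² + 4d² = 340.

Try small values of c and check whether (340 - 4c²)/4 is a perfect square.
c = 9: 4·9² = 324, so 4d² = 340 - 324 = 16, giving d² = 4, d = 2.
Check: 4·9² + 4·2² = 324 + 16 = 340 ✓

c = 9, d = 2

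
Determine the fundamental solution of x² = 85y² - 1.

We need x² = 85y² - 1. Try successive y:
y = 1: x² = 85·1² - 1 = 84, not a perfect square
y = 2: x² = 85·2² - 1 = 339, not a perfect square
y = 3: x² = 85·3² - 1 = 764, not a perfect square
...
y = 41: x² = 85·41² - 1 = 142884 = 378² ✓
Check: 378² - 85·41² = 142884 - 142885 = -1 ✓

x = 378, y = 41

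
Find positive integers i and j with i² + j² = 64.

No pair of positive integers i, j satisfies i² + j² = 64.

No solution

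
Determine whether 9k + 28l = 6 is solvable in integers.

Step 1: Compute gcd(9, 28).
gcd(9, 28) = 1

Step 2: Check divisibility.
Does 1 divide 6? 6 = 1 x 6, so yes.

By the theorem on linear Diophantine equations, 9k + 28l = 6 has integer solutions if and only if gcd(9, 28) divides 6. Since 1 | 6, solutions exist.

Yes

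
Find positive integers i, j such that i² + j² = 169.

Search for i with 169 - i² a perfect square.
i = 5: 169 - 5² = 169 - 25 = 144 = 12² ✓
So i = 5, j = 12.

i = 5, j = 12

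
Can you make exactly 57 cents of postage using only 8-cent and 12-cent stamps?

We need non-negative x, y with 8x + 12y = 57.
gcd(8, 12) = 4, and 4 does not divide 57.
No integer solutions exist, so certainly no non-negative ones.

No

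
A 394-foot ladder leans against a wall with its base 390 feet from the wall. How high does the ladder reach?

The ladder, wall, and ground form a right triangle with hypotenuse 394 and one leg 390.
By the Pythagorean theorem: h² = 394² - 390² = 155236 - 152100 = 3136
h = √3136 = 56 feet

56 feet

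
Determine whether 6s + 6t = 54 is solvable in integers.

Step 1: Compute gcd(6, 6).
gcd(6, 6) = 6

Step 2: Check divisibility.
Does 6 divide 54? 54 = 6 x 9, so yes.

By the theorem on linear Diophantine equations, 6s + 6t = 54 has integer solutions if and only if gcd(6, 6) divides 54. Since 6 | 54, solutions exist.

Yes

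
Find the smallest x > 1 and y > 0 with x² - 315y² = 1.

We seek the smallest positive integers (x, y) with x² - 315y² = 1, i.e., x² = 315y² + 1.
Try successive y values:
y = 1: x² = 315·1² + 1 = 316, not a perfect square
y = 2: x² = 315·2² + 1 = 1261, not a perfect square
y = 3: x² = 315·3² + 1 = 2836, not a perfect square
... continuing the search (or via continued fractions) ...
y = 4: x² = 315·4² + 1 = 5041, x = 71 ✓

Verify: 71² - 315·4² = 5041 - 5040 = 1 ✓

x = 71, y = 4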